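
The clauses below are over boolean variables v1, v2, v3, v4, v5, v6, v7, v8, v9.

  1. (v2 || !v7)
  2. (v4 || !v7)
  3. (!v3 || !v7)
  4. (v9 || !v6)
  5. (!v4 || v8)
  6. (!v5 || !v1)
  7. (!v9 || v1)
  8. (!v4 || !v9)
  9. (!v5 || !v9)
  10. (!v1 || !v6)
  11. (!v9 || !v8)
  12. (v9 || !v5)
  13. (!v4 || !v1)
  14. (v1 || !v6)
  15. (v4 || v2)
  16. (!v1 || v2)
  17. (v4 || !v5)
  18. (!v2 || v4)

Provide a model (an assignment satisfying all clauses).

v1 = F, v2 = T, v3 = T, v4 = T, v5 = F, v6 = F, v7 = F, v8 = T, v9 = F

Pure literal: v5 appears only negated; assign v5 = False.
Pure literal: v6 appears only negated; assign v6 = False.
Try v1 = False.
  then v9 is forced to False.
Branch on v2: take v2 = True.
  then v4 is forced to True.
  then v8 is forced to True.
The remaining clauses are satisfied by v3 = True, v7 = False.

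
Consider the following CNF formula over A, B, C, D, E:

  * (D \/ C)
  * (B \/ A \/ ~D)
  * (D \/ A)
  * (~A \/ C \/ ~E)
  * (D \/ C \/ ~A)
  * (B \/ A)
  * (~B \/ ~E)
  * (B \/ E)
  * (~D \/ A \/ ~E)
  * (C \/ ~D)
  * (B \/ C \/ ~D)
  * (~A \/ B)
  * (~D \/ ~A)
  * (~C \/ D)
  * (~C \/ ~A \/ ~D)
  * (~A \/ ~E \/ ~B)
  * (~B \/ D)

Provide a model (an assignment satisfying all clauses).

Set A = False and propagate.
  then D is forced to True.
  then B is forced to True.
  then E is forced to False.
  then C is forced to True.

A = False, B = True, C = True, D = True, E = False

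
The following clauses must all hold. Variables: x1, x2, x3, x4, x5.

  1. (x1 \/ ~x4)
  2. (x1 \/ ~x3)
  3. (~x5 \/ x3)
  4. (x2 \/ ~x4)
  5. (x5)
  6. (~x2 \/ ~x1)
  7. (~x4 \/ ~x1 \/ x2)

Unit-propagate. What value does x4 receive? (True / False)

False

(x5) is a unit clause: x5 = True.
(~x5 \/ x3) with x5 = True leaves only x3, so x3 = True.
(~x3 \/ x1): since x3 = True, the clause reduces to (x1). x1 = True.
From (~x2 \/ ~x1) and x1 = True: x2 = False.
(x2 \/ ~x4): since x2 = False, the clause reduces to (~x4). x4 = False.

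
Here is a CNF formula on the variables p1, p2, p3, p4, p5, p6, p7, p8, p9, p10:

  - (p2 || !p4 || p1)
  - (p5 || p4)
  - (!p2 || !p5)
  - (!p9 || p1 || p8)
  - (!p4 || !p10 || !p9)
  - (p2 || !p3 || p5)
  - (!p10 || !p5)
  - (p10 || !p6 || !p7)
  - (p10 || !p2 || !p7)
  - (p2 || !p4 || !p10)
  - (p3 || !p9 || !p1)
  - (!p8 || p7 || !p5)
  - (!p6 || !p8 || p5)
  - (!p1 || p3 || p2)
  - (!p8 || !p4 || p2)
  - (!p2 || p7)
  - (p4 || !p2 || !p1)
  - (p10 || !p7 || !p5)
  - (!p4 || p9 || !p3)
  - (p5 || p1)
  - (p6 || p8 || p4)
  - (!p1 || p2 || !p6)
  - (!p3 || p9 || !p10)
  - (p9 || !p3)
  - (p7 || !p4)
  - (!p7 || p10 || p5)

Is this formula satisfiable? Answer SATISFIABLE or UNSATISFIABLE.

SATISFIABLE

Branch on p1: take p1 = True.
Try p2 = True.
  then p5 is forced to False.
  then p4 is forced to True.
  then p7 is forced to True.
  then p10 is forced to True.
  then p9 is forced to False.
  then p3 is forced to False.
For the remaining variables, p6 = False, p8 = False works.
Every clause has at least one true literal under this assignment.
So p1 = T  p2 = T  p3 = F  p4 = T  p5 = F  p6 = F  p7 = T  p8 = F  p9 = F  p10 = T is a satisfying assignment.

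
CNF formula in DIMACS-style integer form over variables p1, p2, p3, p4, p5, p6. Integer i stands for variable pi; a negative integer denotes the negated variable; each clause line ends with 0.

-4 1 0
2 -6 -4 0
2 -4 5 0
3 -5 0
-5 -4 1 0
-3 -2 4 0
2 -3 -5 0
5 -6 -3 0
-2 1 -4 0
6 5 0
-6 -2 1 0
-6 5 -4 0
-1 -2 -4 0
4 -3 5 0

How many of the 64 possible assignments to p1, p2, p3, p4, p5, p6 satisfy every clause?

The models are:
  p1=0 p2=0 p3=0 p4=0 p5=0 p6=1
  p1=1 p2=0 p3=0 p4=0 p5=0 p6=1
  p1=1 p2=1 p3=0 p4=0 p5=0 p6=1
That's 3 in total.

3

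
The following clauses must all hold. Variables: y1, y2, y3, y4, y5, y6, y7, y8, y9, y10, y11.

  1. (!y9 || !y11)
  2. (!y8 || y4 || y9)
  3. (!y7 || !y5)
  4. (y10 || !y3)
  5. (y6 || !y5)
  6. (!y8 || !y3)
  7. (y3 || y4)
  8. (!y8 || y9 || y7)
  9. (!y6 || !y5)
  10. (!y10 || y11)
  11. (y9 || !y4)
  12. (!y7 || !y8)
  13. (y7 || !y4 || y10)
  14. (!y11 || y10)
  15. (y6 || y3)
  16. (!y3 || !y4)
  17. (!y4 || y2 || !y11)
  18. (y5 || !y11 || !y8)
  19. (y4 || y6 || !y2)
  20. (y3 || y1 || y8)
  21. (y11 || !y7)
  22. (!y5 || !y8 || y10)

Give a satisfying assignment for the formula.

y1=True, y2=False, y3=True, y4=False, y5=False, y6=True, y7=False, y8=False, y9=False, y10=True, y11=True

Pure literal: y1 appears only positively; assign y1 = True.
Try y2 = False.
For the remaining variables, y3 = True, y4 = False, y5 = False, y6 = True, y7 = False, y8 = False, y9 = False, y10 = True, y11 = True works.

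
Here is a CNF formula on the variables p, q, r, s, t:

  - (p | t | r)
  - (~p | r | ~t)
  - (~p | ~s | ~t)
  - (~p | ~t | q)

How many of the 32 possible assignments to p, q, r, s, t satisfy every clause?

21

Case analysis on p and t:
  p=1, t=1: remaining (q,r,s) ∈ {(1,1,0)} — 1.
  p=1, t=0: q, r, s free → 2^3 = 8.
  p=0, t=1: q, r, s free → 2^3 = 8.
  p=0, t=0: remaining (q,r,s) ∈ {(0,1,0); (0,1,1); (1,1,0); (1,1,1)} — 4.
Total: 1 + 8 + 8 + 4 = 21.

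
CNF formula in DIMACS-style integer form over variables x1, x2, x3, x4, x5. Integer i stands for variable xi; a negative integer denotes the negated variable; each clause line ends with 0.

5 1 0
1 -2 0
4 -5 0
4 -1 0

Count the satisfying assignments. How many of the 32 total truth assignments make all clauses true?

10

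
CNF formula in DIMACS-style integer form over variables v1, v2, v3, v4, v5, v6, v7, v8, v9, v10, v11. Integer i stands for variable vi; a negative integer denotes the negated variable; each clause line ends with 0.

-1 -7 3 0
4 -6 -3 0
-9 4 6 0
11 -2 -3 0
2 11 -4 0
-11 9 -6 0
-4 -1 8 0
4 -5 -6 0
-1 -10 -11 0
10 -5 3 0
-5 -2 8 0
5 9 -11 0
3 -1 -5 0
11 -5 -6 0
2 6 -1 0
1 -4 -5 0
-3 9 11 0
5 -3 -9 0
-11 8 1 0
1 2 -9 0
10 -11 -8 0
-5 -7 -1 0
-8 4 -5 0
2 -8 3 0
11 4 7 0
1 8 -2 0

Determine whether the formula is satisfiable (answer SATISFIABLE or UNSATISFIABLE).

SATISFIABLE

Set v1 = False and propagate.
The remaining clauses are satisfied by v2 = True, v3 = False, v4 = True, v5 = False, v6 = False, v7 = True, v8 = True, v9 = True, v10 = True, v11 = False.
So v1 = F  v2 = T  v3 = F  v4 = T  v5 = F  v6 = F  v7 = T  v8 = T  v9 = T  v10 = T  v11 = F is a satisfying assignment.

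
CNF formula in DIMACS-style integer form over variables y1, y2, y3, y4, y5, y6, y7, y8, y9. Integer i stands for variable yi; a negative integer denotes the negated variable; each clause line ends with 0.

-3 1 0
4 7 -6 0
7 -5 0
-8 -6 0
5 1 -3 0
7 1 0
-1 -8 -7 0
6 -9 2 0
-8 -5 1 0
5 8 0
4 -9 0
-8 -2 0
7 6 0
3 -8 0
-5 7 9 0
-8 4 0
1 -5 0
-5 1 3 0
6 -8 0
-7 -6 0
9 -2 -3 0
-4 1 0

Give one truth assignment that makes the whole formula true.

y1=True, y2=True, y3=False, y4=False, y5=True, y6=False, y7=True, y8=False, y9=False

Check each clause:
  1. (¬y3 ∨ y1) — y1 is true.
  2. (¬y6 ∨ y7 ∨ y4) — ¬y6 is true.
  3. (¬y5 ∨ y7) — y7 is true.
  4. (¬y8 ∨ ¬y6) — ¬y8 is true.
  5. (y1 ∨ y5 ∨ ¬y3) — y1 is true.
  6. (y7 ∨ y1) — y1 is true.
  7. (¬y1 ∨ ¬y8 ∨ ¬y7) — ¬y8 is true.
  8. (¬y9 ∨ y2 ∨ y6) — y2 is true.
  9. (¬y5 ∨ y1 ∨ ¬y8) — ¬y8 is true.
  10. (y8 ∨ y5) — y5 is true.
  11. (¬y9 ∨ y4) — ¬y9 is true.
  12. (¬y2 ∨ ¬y8) — ¬y8 is true.
  13. (y6 ∨ y7) — y7 is true.
  14. (y3 ∨ ¬y8) — ¬y8 is true.
  15. (y9 ∨ y7 ∨ ¬y5) — y7 is true.
  16. (¬y8 ∨ y4) — ¬y8 is true.
  17. (y1 ∨ ¬y5) — y1 is true.
  18. (y1 ∨ y3 ∨ ¬y5) — y1 is true.
  19. (¬y8 ∨ y6) — ¬y8 is true.
  20. (¬y7 ∨ ¬y6) — ¬y6 is true.
  21. (¬y2 ∨ ¬y3 ∨ y9) — ¬y3 is true.
  22. (y1 ∨ ¬y4) — y1 is true.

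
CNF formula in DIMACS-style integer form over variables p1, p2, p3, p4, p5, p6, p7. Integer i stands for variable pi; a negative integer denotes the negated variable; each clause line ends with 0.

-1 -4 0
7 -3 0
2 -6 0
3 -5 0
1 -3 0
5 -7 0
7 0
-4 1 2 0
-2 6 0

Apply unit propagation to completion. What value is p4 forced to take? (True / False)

False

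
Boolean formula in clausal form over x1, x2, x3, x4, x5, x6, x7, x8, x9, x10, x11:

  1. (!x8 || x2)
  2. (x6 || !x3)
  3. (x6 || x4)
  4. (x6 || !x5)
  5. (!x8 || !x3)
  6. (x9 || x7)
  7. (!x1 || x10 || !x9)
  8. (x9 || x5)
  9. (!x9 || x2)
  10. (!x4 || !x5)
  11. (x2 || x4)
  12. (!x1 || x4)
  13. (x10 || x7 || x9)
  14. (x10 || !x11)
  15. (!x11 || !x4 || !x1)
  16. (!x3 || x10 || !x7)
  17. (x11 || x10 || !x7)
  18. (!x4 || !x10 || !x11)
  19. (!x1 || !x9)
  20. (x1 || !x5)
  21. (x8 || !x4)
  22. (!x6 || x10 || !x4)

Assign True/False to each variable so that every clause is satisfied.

Pure literal: x2 appears only positively; assign x2 = True.
x3 occurs only negated in the remaining clauses — set x3 = False.
Try x1 = False.
  then x5 is forced to False.
  then x9 is forced to True.
Set x4 = False and propagate.
  then x6 is forced to True.
Set x7 = False and propagate.
For the remaining variables, x8 = False, x10 = False, x11 = False works.
Every clause has at least one true literal under this assignment.

x1 = False, x2 = True, x3 = False, x4 = False, x5 = False, x6 = True, x7 = False, x8 = False, x9 = True, x10 = False, x11 = False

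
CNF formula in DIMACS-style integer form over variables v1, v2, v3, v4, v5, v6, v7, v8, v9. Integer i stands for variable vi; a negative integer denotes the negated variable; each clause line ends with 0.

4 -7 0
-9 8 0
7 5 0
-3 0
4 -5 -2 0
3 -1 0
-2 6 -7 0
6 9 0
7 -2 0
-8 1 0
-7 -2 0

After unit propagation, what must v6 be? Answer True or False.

True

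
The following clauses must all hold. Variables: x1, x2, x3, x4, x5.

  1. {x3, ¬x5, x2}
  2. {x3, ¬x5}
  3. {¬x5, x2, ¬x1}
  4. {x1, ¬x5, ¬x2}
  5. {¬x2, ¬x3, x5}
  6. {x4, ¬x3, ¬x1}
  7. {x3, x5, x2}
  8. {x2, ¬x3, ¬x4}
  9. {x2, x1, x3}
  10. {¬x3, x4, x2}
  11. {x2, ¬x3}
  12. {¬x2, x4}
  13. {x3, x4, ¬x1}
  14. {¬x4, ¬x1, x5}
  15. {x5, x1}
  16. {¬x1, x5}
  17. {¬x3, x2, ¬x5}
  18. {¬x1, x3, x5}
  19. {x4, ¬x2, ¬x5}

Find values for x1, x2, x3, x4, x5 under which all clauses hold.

x1=True, x2=True, x3=True, x4=True, x5=True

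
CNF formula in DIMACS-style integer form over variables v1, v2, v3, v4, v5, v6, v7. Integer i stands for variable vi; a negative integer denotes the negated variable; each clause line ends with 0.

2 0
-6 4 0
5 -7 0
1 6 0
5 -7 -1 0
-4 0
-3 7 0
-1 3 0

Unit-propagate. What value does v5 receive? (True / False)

Unit clause (v2) sets v2 = True.
Unit clause (¬v4) sets v4 = False.
In (v4 ∨ ¬v6), v4 is now false; ¬v6 must hold, so v6 = False.
In (v6 ∨ v1), v6 is now false; v1 must hold, so v1 = True.
(v3 ∨ ¬v1): since v1 = True, the clause reduces to (v3). v3 = True.
(¬v3 ∨ v7) with v3 = True leaves only v7, so v7 = True.
(¬v7 ∨ v5): since v7 = True, the clause reduces to (v5). v5 = True.

True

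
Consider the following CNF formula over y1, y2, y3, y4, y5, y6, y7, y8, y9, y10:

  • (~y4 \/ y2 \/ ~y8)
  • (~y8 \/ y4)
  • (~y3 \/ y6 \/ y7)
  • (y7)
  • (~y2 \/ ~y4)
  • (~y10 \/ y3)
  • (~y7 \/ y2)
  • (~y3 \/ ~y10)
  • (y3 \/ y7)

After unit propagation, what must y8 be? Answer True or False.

False

(y7) stands alone — y7 = True.
From (~y7 \/ y2) and y7 = True: y2 = True.
From (~y4 \/ ~y2) and y2 = True: y4 = False.
(y4 \/ ~y8) with y4 = False leaves only ~y8, so y8 = False.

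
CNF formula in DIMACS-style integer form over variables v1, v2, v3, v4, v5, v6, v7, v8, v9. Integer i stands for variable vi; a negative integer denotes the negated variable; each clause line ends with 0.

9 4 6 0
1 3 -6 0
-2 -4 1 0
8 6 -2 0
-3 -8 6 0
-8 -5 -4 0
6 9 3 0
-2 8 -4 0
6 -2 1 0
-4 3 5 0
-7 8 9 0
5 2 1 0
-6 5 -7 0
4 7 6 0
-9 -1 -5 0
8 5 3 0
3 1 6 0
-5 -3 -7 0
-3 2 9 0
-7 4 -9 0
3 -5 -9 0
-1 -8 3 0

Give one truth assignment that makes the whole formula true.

Branch on v1: take v1 = True.
Branch on v2: take v2 = True.
Try v3 = True.
For the remaining variables, v4 = False, v5 = False, v6 = True, v7 = False, v8 = False, v9 = False works.

v1 = 1, v2 = 1, v3 = 1, v4 = 0, v5 = 0, v6 = 1, v7 = 0, v8 = 0, v9 = 0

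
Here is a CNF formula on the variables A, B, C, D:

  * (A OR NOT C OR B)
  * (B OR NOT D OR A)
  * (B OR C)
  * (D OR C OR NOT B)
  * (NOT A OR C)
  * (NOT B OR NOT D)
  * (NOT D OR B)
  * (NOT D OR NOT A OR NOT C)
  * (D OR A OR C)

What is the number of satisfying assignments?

3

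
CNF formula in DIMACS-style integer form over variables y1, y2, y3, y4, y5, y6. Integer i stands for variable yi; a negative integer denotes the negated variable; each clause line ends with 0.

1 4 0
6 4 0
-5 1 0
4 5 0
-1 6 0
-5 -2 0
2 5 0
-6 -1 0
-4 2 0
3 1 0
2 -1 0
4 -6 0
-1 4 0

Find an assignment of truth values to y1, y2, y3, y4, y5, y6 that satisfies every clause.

Pure literal: y3 appears only positively; assign y3 = True.
Branch on y1: take y1 = False.
  then y4 is forced to True.
  then y5 is forced to False.
  then y2 is forced to True.
y6 is now unconstrained; take y6 = True.

y1=False, y2=True, y3=True, y4=True, y5=False, y6=True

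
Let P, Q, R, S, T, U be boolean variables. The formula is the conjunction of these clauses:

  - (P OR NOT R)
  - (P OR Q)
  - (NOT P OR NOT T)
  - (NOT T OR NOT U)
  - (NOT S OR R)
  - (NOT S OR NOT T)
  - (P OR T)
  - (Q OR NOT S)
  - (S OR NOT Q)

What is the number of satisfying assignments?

6

Satisfying assignments:
  P=1 Q=0 R=0 S=0 T=0 U=0
  P=1 Q=0 R=0 S=0 T=0 U=1
  P=1 Q=0 R=1 S=0 T=0 U=0
  P=1 Q=0 R=1 S=0 T=0 U=1
  P=1 Q=1 R=1 S=1 T=0 U=0
  P=1 Q=1 R=1 S=1 T=0 U=1
Count: 6.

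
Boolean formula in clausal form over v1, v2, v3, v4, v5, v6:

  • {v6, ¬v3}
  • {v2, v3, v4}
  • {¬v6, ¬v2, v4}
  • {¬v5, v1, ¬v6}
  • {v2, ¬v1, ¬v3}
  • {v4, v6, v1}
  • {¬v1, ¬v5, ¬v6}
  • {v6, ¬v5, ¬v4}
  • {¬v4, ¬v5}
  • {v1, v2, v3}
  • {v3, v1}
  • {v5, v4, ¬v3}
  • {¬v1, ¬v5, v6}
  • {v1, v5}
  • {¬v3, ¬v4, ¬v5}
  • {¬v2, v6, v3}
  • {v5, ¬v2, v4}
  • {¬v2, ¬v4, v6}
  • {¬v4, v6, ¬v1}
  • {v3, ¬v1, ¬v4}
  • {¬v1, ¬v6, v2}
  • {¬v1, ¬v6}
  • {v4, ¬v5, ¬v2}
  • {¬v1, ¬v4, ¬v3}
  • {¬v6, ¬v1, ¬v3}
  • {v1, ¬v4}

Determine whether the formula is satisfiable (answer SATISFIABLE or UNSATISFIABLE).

v1 = True:
  propagation gives v6=False, v3=False, v5=False, v2=False; an empty clause results — contradiction.
v1 = False:
  propagation gives v3=True, v6=True, v5=False; an empty clause results — contradiction.
Every branch closes, so no satisfying assignment exists.

UNSATISFIABLE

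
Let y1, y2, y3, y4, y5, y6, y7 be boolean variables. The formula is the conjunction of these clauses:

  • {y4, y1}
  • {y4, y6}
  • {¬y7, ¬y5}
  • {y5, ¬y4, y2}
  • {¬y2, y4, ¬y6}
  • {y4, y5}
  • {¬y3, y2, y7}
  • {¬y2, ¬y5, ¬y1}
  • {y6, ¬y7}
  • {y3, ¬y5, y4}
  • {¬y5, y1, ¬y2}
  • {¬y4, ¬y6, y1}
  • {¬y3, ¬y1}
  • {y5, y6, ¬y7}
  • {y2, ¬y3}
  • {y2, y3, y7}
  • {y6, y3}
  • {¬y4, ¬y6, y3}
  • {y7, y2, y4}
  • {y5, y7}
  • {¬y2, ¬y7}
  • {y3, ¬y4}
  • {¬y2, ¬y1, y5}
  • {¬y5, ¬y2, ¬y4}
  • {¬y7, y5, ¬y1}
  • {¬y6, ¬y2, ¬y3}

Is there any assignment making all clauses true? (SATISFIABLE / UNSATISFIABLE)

UNSATISFIABLE

y2 = True:
  propagation gives y7=False, y5=True, y1=False; an empty clause results — contradiction.
y2 = False:
  propagation gives y3=False, y7=True, y5=False, y4=False; an empty clause results — contradiction.
Every branch closes, so no satisfying assignment exists.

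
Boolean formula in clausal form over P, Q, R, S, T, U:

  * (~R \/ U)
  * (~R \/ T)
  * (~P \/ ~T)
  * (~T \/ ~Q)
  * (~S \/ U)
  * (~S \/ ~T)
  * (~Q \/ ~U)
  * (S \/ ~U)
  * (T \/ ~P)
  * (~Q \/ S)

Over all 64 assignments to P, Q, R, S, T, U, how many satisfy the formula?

3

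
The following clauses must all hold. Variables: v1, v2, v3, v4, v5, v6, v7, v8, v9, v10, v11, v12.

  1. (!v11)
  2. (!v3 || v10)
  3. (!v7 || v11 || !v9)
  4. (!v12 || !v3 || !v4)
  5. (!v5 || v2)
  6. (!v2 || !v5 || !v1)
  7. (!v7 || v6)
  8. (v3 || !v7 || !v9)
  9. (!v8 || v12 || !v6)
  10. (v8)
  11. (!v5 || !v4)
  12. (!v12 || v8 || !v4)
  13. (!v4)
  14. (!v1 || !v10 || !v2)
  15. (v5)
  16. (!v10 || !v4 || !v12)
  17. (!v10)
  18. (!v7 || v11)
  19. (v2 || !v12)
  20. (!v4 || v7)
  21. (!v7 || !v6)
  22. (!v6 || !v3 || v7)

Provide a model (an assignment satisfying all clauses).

v1=F, v2=T, v3=F, v4=F, v5=T, v6=F, v7=F, v8=T, v9=F, v10=F, v11=F, v12=F

Check each clause:
  1. (!v11) — !v11 is true.
  2. (!v3 || v10) — !v3 is true.
  3. (!v9 || v11 || !v7) — !v7 is true.
  4. (!v12 || !v3 || !v4) — !v4 is true.
  5. (!v5 || v2) — v2 is true.
  6. (!v5 || !v1 || !v2) — !v1 is true.
  7. (!v7 || v6) — !v7 is true.
  8. (!v7 || !v9 || v3) — !v7 is true.
  9. (!v6 || v12 || !v8) — !v6 is true.
  10. (v8) — v8 is true.
  11. (!v5 || !v4) — !v4 is true.
  12. (!v12 || v8 || !v4) — v8 is true.
  13. (!v4) — !v4 is true.
  14. (!v2 || !v1 || !v10) — !v10 is true.
  15. (v5) — v5 is true.
  16. (!v12 || !v10 || !v4) — !v4 is true.
  17. (!v10) — !v10 is true.
  18. (!v7 || v11) — !v7 is true.
  19. (!v12 || v2) — v2 is true.
  20. (v7 || !v4) — !v4 is true.
  21. (!v7 || !v6) — !v7 is true.
  22. (!v3 || v7 || !v6) — !v6 is true.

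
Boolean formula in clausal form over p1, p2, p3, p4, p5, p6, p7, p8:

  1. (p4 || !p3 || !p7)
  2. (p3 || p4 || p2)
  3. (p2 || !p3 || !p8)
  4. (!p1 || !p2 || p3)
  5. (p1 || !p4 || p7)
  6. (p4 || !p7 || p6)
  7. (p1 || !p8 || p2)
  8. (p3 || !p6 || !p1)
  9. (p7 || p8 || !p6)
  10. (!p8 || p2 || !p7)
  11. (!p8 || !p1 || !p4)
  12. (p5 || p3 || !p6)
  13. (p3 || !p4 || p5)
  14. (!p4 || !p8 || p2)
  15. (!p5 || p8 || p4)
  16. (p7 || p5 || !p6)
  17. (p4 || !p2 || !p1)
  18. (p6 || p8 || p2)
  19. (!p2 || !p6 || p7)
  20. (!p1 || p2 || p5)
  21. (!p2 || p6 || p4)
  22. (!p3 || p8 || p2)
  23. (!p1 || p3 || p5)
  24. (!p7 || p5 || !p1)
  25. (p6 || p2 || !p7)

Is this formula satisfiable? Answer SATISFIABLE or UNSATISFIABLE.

Branch on p1: take p1 = False.
Set p2 = True and propagate.
The remaining clauses are satisfied by p3 = False, p4 = True, p5 = True, p6 = True, p7 = True, p8 = False.
So p1 = 0, p2 = 1, p3 = 0, p4 = 1, p5 = 1, p6 = 1, p7 = 1, p8 = 0 is a satisfying assignment.

SATISFIABLE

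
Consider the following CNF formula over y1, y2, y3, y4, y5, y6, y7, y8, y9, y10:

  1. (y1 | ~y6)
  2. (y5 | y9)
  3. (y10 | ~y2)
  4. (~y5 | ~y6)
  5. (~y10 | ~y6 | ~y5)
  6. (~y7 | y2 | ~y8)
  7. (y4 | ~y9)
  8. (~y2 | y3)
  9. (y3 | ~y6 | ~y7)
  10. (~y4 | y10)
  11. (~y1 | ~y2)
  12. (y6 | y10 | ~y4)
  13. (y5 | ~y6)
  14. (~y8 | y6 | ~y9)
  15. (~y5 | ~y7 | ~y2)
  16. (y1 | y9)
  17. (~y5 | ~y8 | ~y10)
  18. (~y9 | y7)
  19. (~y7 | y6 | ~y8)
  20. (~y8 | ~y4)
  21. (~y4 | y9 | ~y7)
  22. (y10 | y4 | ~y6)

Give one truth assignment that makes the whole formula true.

y1 = 1, y2 = 0, y3 = 1, y4 = 1, y5 = 1, y6 = 0, y7 = 1, y8 = 0, y9 = 1, y10 = 1

Pure literal: y3 appears only positively; assign y3 = True.
y8 occurs only negated in the remaining clauses — set y8 = False.
Set y1 = True and propagate.
  then y2 is forced to False.
Branch on y4: take y4 = True.
  then y10 is forced to True.
The remaining clauses are satisfied by y5 = True, y6 = False, y7 = True, y9 = True.
Check each clause:
  1. (y1 | ~y6) — y1 is true.
  2. (y5 | y9) — y9 is true.
  3. (~y2 | y10) — y10 is true.
  4. (~y6 | ~y5) — ~y6 is true.
  5. (~y5 | ~y6 | ~y10) — ~y6 is true.
  6. (~y8 | y2 | ~y7) — ~y8 is true.
  7. (~y9 | y4) — y4 is true.
  8. (~y2 | y3) — y3 is true.
  9. (~y6 | y3 | ~y7) — ~y6 is true.
  10. (y10 | ~y4) — y10 is true.
  11. (~y2 | ~y1) — ~y2 is true.
  12. (~y4 | y6 | y10) — y10 is true.
  13. (~y6 | y5) — ~y6 is true.
  14. (~y8 | ~y9 | y6) — ~y8 is true.
  15. (~y5 | ~y2 | ~y7) — ~y2 is true.
  16. (y1 | y9) — y9 is true.
  17. (~y5 | ~y8 | ~y10) — ~y8 is true.
  18. (~y9 | y7) — y7 is true.
  19. (y6 | ~y8 | ~y7) — ~y8 is true.
  20. (~y8 | ~y4) — ~y8 is true.
  21. (~y4 | y9 | ~y7) — y9 is true.
  22. (y10 | y4 | ~y6) — ~y6 is true.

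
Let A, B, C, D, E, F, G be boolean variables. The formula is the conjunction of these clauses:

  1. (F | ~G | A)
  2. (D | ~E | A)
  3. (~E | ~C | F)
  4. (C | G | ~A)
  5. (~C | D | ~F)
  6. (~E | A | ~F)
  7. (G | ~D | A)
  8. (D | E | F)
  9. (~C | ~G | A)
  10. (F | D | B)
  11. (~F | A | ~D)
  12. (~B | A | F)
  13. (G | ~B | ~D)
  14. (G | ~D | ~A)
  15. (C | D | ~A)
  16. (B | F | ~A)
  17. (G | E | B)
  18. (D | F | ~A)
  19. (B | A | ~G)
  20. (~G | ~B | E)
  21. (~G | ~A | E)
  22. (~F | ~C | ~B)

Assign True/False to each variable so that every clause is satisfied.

A = 1, B = 1, C = 0, D = 1, E = 1, F = 1, G = 1

Set A = True and propagate.
Try B = True.
Try C = False.
  then G is forced to True.
  then D is forced to True.
  then E is forced to True.
F is now unconstrained; take F = True.
Every clause has at least one true literal under this assignment.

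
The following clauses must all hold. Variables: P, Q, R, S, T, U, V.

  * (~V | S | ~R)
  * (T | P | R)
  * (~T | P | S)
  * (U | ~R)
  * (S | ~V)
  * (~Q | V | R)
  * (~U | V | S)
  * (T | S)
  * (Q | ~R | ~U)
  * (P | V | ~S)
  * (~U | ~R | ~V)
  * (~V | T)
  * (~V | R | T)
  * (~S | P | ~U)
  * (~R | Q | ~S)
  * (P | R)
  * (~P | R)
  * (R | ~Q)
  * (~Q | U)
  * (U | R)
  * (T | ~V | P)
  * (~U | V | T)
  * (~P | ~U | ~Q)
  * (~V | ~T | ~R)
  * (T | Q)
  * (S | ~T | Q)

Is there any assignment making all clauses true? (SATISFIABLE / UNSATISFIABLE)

UNSATISFIABLE

R = True:
  propagation gives U=True, Q=True, V=False, S=True; an empty clause results — contradiction.
R = False:
  propagation gives P=True; an empty clause results — contradiction.
Every branch closes, so no satisfying assignment exists.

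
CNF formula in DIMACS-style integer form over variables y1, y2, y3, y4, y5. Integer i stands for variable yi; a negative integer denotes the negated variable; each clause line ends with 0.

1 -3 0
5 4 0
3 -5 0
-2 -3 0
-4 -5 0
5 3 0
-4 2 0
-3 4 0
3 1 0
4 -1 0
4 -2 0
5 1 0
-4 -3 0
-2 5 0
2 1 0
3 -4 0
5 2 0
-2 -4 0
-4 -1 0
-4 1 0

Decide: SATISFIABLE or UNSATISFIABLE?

UNSATISFIABLE

y4 = True:
  propagation gives y5=False, y3=True; an empty clause results — contradiction.
y4 = False:
  propagation gives y5=True, y3=True; an empty clause results — contradiction.
Every branch closes, so no satisfying assignment exists.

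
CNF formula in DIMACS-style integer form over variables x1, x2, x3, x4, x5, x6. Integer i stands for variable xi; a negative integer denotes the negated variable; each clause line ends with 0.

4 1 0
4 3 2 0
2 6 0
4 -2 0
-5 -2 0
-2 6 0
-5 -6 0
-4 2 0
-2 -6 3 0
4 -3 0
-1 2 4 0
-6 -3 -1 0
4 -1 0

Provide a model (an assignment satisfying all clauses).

x1=0  x2=1  x3=1  x4=1  x5=0  x6=1

Check each clause:
  1. {x4, x1} — x4 is true.
  2. {x4, x3, x2} — x2 is true.
  3. {x6, x2} — x2 is true.
  4. {x4, ¬x2} — x4 is true.
  5. {¬x5, ¬x2} — ¬x5 is true.
  6. {x6, ¬x2} — x6 is true.
  7. {¬x5, ¬x6} — ¬x5 is true.
  8. {x2, ¬x4} — x2 is true.
  9. {¬x2, x3, ¬x6} — x3 is true.
  10. {¬x3, x4} — x4 is true.
  11. {x4, x2, ¬x1} — x2 is true.
  12. {¬x1, ¬x3, ¬x6} — ¬x1 is true.
  13. {¬x1, x4} — x4 is true.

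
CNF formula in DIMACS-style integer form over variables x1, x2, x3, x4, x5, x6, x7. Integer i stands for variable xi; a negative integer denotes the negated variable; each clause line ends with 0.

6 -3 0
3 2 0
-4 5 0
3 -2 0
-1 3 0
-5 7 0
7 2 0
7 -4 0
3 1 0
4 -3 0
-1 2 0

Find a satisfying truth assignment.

x1=F, x2=F, x3=T, x4=T, x5=T, x6=T, x7=T

Pure literal: x6 appears only positively; assign x6 = True.
x7 occurs only positively in the remaining clauses — set x7 = True.
Set x1 = False and propagate.
  then x3 is forced to True.
  then x4 is forced to True.
  then x5 is forced to True.
x2 is now unconstrained; take x2 = False.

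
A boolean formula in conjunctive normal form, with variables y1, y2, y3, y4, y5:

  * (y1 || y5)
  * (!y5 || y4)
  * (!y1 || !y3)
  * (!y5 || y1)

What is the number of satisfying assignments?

Satisfying assignments:
  y1=1 y2=0 y3=0 y4=0 y5=0
  y1=1 y2=0 y3=0 y4=1 y5=0
  y1=1 y2=0 y3=0 y4=1 y5=1
  y1=1 y2=1 y3=0 y4=0 y5=0
  y1=1 y2=1 y3=0 y4=1 y5=0
  y1=1 y2=1 y3=0 y4=1 y5=1
That's 6 in total.

6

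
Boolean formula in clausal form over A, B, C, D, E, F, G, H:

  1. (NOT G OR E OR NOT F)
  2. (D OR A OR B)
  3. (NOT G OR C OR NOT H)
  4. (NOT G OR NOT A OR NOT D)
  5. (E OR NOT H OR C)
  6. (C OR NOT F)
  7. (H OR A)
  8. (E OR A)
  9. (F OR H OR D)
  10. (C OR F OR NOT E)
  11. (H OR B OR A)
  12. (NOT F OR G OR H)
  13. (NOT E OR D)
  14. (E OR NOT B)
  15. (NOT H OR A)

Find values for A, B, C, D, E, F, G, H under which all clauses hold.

Pure literal: C appears only positively; assign C = True.
Try A = True.
Branch on B: take B = False.
The remaining clauses are satisfied by D = True, E = True, F = False, G = False, H = True.

A=1, B=0, C=1, D=1, E=1, F=0, G=0, H=1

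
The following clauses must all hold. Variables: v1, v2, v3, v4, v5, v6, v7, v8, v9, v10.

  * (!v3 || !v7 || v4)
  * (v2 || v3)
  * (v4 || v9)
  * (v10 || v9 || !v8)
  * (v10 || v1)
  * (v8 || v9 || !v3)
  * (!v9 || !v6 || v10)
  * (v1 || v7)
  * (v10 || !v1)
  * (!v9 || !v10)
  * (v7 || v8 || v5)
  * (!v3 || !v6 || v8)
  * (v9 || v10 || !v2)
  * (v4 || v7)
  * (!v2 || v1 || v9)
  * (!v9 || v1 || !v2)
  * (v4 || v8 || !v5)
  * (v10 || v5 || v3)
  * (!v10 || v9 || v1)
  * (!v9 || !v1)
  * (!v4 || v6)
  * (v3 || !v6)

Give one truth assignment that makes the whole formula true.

v1=True, v2=False, v3=True, v4=True, v5=False, v6=True, v7=False, v8=True, v9=False, v10=True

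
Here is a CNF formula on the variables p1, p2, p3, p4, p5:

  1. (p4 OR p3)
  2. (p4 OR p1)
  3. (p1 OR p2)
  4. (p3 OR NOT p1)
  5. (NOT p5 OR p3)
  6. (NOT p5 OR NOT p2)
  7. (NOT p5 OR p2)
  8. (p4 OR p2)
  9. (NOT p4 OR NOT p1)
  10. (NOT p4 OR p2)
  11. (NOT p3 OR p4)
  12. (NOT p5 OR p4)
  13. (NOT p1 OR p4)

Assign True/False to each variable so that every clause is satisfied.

p5 occurs only negated in the remaining clauses — set p5 = False.
Branch on p1: take p1 = False.
  then p4 is forced to True.
  then p2 is forced to True.
p3 is now unconstrained; take p3 = False.

p1=F, p2=T, p3=F, p4=T, p5=F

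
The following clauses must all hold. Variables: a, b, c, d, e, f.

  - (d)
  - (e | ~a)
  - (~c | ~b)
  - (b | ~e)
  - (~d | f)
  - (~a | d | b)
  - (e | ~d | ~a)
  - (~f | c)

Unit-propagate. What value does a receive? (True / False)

False

(d) is a unit clause: d = True.
In (~d | f), ~d is now false; f must hold, so f = True.
In (~f | c), ~f is now false; c must hold, so c = True.
From (~c | ~b) and c = True: b = False.
In (~e | b), b is now false; ~e must hold, so e = False.
(~a | e): since e = False, the clause reduces to (~a). a = False.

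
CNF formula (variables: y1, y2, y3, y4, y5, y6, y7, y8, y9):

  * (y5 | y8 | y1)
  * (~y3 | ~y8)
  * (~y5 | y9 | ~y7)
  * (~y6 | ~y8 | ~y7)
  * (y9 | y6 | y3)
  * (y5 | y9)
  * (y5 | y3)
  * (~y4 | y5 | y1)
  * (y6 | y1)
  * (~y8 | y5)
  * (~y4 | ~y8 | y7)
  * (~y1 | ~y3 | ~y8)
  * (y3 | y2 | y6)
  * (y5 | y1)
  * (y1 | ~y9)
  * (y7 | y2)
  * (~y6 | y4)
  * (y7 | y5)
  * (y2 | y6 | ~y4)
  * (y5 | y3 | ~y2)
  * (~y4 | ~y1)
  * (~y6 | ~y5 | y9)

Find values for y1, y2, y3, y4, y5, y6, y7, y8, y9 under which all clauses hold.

Branch on y1: take y1 = True.
  then y4 is forced to False.
  then y6 is forced to False.
The remaining clauses are satisfied by y2 = True, y3 = False, y5 = True, y7 = False, y8 = False, y9 = True.

y1=T, y2=T, y3=F, y4=F, y5=T, y6=F, y7=F, y8=F, y9=T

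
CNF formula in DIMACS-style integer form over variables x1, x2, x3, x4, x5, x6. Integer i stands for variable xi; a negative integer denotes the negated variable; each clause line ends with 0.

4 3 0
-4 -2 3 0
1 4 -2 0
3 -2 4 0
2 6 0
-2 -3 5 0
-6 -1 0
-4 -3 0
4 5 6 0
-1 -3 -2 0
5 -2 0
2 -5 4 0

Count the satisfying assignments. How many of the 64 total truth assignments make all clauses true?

3

The models are:
  x1=F x2=F x3=F x4=T x5=F x6=T
  x1=F x2=F x3=F x4=T x5=T x6=T
  x1=F x2=F x3=T x4=F x5=F x6=T
Count: 3.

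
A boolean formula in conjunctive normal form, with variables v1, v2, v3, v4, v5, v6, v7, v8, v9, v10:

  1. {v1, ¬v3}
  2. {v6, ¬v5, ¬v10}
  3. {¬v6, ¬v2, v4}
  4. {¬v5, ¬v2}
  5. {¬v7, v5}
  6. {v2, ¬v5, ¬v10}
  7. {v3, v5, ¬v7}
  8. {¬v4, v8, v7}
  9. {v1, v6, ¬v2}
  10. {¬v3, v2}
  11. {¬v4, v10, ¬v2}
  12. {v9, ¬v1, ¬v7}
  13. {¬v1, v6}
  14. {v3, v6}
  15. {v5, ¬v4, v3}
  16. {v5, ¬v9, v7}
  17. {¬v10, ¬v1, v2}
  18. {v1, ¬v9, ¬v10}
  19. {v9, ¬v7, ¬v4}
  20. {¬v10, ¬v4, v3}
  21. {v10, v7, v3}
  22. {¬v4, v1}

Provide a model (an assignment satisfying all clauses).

Set v1 = True and propagate.
  then v6 is forced to True.
Branch on v2: take v2 = False.
  then v3 is forced to False.
  then v10 is forced to False.
  then v7 is forced to True.
  then v5 is forced to True.
  then v9 is forced to True.
v4, v8 are now unconstrained; take v4 = True, v8 = False.

v1=True, v2=False, v3=False, v4=True, v5=True, v6=True, v7=True, v8=False, v9=True, v10=False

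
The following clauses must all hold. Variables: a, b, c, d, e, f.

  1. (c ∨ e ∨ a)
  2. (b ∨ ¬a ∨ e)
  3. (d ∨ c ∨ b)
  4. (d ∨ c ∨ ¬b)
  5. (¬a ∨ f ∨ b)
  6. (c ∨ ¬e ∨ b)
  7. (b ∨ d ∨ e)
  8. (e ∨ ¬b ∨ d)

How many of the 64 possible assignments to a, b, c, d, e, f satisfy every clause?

26

Case analysis on b and e:
  b=T, e=T: a, f free; 3 ways for (c,d) × 2^2 = 12.
  b=T, e=F: f free; 3 ways for (a,c,d) × 2^1 = 6.
  b=F, e=T: d free; 3 ways for (a,c,f) × 2^1 = 6.
  b=F, e=F: remaining (a,c,d,f) ∈ {(F,T,T,F); (F,T,T,T)} — 2.
Total: 12 + 6 + 6 + 2 = 26.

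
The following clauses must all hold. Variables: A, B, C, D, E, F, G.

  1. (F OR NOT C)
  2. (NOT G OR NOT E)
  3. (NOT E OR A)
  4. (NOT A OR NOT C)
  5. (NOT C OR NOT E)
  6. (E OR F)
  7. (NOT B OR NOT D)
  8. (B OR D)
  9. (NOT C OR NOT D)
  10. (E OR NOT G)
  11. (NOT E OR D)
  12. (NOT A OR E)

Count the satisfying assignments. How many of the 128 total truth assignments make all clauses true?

Satisfying assignments:
  A=F B=F C=F D=T E=F F=T G=F
  A=F B=T C=F D=F E=F F=T G=F
  A=F B=T C=T D=F E=F F=T G=F
  A=T B=F C=F D=T E=T F=F G=F
  A=T B=F C=F D=T E=T F=T G=F
That's 5 in total.

5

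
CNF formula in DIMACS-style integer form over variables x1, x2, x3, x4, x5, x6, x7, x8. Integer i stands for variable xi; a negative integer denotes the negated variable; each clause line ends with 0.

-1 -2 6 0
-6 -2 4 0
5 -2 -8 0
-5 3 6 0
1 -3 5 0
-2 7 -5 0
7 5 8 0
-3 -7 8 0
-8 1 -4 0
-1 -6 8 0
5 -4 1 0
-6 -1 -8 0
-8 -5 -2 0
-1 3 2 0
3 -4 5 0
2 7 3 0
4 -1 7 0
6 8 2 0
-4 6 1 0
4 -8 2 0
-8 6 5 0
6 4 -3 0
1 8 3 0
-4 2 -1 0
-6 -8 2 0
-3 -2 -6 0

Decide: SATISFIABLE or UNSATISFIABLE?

SATISFIABLE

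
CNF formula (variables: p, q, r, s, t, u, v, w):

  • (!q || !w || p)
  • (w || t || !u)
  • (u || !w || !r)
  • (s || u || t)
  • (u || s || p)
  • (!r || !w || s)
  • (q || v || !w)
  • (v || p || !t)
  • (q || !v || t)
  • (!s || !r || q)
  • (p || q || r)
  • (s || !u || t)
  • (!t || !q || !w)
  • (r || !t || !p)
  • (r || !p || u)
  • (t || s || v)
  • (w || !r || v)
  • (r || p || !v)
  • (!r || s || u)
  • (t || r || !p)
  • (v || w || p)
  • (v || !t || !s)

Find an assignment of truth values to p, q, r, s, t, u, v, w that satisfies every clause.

p = T, q = T, r = T, s = T, t = T, u = F, v = T, w = F

Check each clause:
  1. (!w || p || !q) — !w is true.
  2. (w || t || !u) — !u is true.
  3. (u || !w || !r) — !w is true.
  4. (t || u || s) — s is true.
  5. (p || s || u) — p is true.
  6. (s || !w || !r) — !w is true.
  7. (!w || q || v) — !w is true.
  8. (!t || v || p) — p is true.
  9. (t || q || !v) — q is true.
  10. (q || !r || !s) — q is true.
  11. (r || p || q) — p is true.
  12. (t || s || !u) — !u is true.
  13. (!t || !q || !w) — !w is true.
  14. (!t || r || !p) — r is true.
  15. (!p || u || r) — r is true.
  16. (t || v || s) — s is true.
  17. (!r || w || v) — v is true.
  18. (p || !v || r) — r is true.
  19. (u || !r || s) — s is true.
  20. (!p || r || t) — r is true.
  21. (w || p || v) — p is true.
  22. (!s || !t || v) — v is true.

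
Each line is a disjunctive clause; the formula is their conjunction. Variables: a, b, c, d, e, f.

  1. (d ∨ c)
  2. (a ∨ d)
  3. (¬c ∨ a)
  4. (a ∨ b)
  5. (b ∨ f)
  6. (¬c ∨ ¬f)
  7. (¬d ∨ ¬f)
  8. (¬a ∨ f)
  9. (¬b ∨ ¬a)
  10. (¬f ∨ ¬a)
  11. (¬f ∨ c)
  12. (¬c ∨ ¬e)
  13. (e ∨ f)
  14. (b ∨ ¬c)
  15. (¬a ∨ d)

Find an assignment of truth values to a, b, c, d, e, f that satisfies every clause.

a=False, b=True, c=False, d=True, e=True, f=False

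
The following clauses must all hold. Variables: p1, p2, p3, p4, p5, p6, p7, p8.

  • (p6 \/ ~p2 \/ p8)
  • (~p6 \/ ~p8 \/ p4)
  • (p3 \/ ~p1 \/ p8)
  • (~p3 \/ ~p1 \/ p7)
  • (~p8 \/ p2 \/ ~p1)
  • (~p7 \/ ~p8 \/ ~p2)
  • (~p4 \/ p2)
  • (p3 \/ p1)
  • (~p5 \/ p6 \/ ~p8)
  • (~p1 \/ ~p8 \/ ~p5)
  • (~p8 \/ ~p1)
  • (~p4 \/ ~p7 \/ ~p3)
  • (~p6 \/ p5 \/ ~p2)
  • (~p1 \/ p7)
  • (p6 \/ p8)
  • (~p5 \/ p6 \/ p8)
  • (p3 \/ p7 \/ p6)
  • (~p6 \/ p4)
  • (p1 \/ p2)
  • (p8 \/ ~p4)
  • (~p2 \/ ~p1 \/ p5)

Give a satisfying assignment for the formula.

p1 = F  p2 = T  p3 = T  p4 = T  p5 = T  p6 = T  p7 = F  p8 = T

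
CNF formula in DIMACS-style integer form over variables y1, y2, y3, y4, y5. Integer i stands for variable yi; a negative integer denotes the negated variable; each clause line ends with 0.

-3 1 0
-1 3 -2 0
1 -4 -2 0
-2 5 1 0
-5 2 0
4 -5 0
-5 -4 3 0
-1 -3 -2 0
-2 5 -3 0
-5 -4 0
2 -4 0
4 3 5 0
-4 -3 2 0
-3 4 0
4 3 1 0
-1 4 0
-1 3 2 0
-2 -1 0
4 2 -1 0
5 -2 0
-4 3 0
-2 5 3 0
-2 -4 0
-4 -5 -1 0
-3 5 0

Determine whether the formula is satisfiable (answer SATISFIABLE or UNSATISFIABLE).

UNSATISFIABLE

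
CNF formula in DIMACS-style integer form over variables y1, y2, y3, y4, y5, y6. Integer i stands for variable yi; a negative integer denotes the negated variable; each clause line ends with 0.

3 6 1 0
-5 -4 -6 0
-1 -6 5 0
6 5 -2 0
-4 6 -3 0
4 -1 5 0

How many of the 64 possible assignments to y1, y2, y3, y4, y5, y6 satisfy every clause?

26

Split on y6, then y5.
  y6=1, y5=1: forces y4=0; y1, y2, y3 free → 2^3 = 8.
  y6=1, y5=0: forces y1=0; y2, y3, y4 free → 2^3 = 8.
  y6=0, y5=1: y2 free; 4 ways for (y1,y3,y4) × 2^1 = 8.
  y6=0, y5=0: remaining (y1,y2,y3,y4) ∈ {(0,0,1,0); (1,0,0,1)} — 2.
Total: 8 + 8 + 8 + 2 = 26.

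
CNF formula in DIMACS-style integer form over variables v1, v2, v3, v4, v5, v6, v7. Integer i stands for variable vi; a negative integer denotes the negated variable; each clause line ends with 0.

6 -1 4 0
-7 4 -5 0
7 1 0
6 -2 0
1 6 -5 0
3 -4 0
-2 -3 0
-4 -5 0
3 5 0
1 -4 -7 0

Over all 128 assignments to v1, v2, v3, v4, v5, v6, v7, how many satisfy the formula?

Split on v4, then v1.
  v4=T, v1=T: remaining (v2,v3,v5,v6,v7) ∈ {(F,T,F,F,F); (F,T,F,F,T); (F,T,F,T,F); (F,T,F,T,T)} — 4.
  v4=T, v1=F: a clause becomes empty — 0.
  v4=F, v1=T: 5 of the 32 assignments to (v2,v3,v5,v6,v7) work.
  v4=F, v1=F: remaining (v2,v3,v5,v6,v7) ∈ {(F,T,F,F,T); (F,T,F,T,T)} — 2.
Total: 4 + 0 + 5 + 2 = 11.

11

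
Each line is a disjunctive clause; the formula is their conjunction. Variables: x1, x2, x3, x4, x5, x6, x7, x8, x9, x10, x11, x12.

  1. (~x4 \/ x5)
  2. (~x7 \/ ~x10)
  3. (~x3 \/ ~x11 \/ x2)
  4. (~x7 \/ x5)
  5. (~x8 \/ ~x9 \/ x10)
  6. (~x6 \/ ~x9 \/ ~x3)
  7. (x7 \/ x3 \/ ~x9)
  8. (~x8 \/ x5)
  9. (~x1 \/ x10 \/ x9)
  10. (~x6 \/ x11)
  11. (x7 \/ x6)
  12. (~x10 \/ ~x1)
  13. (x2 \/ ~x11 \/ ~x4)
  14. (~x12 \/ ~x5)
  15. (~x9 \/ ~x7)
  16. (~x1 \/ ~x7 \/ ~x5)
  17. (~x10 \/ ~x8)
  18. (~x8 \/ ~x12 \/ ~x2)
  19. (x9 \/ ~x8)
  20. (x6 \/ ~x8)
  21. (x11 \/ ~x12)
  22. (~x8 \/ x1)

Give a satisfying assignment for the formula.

x1 = 0, x2 = 1, x3 = 1, x4 = 0, x5 = 1, x6 = 1, x7 = 1, x8 = 0, x9 = 0, x10 = 0, x11 = 1, x12 = 0

Check each clause:
  1. (~x4 \/ x5) — ~x4 is true.
  2. (~x7 \/ ~x10) — ~x10 is true.
  3. (~x11 \/ ~x3 \/ x2) — x2 is true.
  4. (x5 \/ ~x7) — x5 is true.
  5. (x10 \/ ~x8 \/ ~x9) — ~x8 is true.
  6. (~x9 \/ ~x3 \/ ~x6) — ~x9 is true.
  7. (x7 \/ x3 \/ ~x9) — x3 is true.
  8. (x5 \/ ~x8) — ~x8 is true.
  9. (x9 \/ x10 \/ ~x1) — ~x1 is true.
  10. (x11 \/ ~x6) — x11 is true.
  11. (x6 \/ x7) — x6 is true.
  12. (~x1 \/ ~x10) — ~x1 is true.
  13. (x2 \/ ~x11 \/ ~x4) — x2 is true.
  14. (~x12 \/ ~x5) — ~x12 is true.
  15. (~x7 \/ ~x9) — ~x9 is true.
  16. (~x1 \/ ~x5 \/ ~x7) — ~x1 is true.
  17. (~x10 \/ ~x8) — ~x8 is true.
  18. (~x12 \/ ~x8 \/ ~x2) — ~x8 is true.
  19. (x9 \/ ~x8) — ~x8 is true.
  20. (x6 \/ ~x8) — ~x8 is true.
  21. (x11 \/ ~x12) — x11 is true.
  22. (x1 \/ ~x8) — ~x8 is true.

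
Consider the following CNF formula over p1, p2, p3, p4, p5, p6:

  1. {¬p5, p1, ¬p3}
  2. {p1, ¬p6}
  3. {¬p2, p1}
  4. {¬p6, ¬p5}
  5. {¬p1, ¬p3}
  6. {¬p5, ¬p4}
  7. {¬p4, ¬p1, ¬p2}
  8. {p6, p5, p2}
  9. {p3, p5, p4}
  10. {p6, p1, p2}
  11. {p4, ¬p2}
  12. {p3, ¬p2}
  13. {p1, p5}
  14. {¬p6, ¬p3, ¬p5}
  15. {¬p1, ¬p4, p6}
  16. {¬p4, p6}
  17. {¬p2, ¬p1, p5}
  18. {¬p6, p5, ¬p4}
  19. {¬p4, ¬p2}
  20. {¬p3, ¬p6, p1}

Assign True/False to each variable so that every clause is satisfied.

p1 = T, p2 = F, p3 = F, p4 = F, p5 = T, p6 = F

Check each clause:
  1. {¬p3, p1, ¬p5} — p1 is true.
  2. {p1, ¬p6} — p1 is true.
  3. {¬p2, p1} — p1 is true.
  4. {¬p6, ¬p5} — ¬p6 is true.
  5. {¬p1, ¬p3} — ¬p3 is true.
  6. {¬p5, ¬p4} — ¬p4 is true.
  7. {¬p1, ¬p2, ¬p4} — ¬p4 is true.
  8. {p6, p2, p5} — p5 is true.
  9. {p5, p4, p3} — p5 is true.
  10. {p6, p1, p2} — p1 is true.
  11. {p4, ¬p2} — ¬p2 is true.
  12. {¬p2, p3} — ¬p2 is true.
  13. {p1, p5} — p1 is true.
  14. {¬p6, ¬p5, ¬p3} — ¬p6 is true.
  15. {¬p4, ¬p1, p6} — ¬p4 is true.
  16. {p6, ¬p4} — ¬p4 is true.
  17. {¬p1, p5, ¬p2} — p5 is true.
  18. {p5, ¬p4, ¬p6} — ¬p6 is true.
  19. {¬p2, ¬p4} — ¬p4 is true.
  20. {¬p6, ¬p3, p1} — p1 is true.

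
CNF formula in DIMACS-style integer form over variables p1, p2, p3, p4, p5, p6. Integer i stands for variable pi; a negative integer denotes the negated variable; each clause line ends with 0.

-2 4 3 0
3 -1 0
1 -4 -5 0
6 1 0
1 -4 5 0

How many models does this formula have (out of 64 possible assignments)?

Split on p1, then p4.
  p1=T, p4=T: forces p3=T; p2, p5, p6 free → 2^3 = 8.
  p1=T, p4=F: forces p3=T; p2, p5, p6 free → 2^3 = 8.
  p1=F, p4=T: a clause becomes empty — 0.
  p1=F, p4=F: p5 free; 3 ways for (p2,p3,p6) × 2^1 = 6.
Total: 8 + 8 + 0 + 6 = 22.

22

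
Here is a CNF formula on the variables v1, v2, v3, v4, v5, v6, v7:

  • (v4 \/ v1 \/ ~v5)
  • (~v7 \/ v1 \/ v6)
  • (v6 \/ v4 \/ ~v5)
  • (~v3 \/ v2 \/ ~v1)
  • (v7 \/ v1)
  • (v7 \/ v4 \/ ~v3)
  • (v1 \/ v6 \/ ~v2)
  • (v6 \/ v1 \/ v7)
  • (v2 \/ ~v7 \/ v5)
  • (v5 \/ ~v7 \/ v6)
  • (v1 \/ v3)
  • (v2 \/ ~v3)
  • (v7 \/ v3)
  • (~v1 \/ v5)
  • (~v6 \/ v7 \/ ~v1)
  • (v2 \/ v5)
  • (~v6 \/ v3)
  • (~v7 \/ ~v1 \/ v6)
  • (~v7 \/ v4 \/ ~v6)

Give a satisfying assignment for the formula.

v1=True, v2=True, v3=True, v4=True, v5=True, v6=False, v7=False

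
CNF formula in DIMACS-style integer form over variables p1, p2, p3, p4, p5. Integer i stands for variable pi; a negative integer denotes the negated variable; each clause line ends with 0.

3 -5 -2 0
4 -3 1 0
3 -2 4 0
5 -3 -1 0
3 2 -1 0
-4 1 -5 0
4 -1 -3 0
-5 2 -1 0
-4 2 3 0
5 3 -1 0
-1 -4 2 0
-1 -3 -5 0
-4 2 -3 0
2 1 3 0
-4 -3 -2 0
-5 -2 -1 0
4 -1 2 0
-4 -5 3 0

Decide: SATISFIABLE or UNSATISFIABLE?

SATISFIABLE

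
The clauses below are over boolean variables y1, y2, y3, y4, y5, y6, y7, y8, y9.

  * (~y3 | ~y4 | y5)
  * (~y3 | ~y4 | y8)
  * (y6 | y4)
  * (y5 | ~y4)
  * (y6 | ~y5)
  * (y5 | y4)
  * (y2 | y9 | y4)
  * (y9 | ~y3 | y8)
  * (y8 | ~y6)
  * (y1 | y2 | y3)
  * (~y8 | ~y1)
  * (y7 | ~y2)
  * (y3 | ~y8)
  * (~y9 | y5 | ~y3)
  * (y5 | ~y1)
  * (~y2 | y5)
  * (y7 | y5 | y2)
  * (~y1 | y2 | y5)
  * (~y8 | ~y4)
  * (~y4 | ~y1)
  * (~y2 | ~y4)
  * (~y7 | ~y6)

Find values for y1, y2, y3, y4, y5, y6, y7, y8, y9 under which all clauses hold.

y1=False, y2=False, y3=True, y4=False, y5=True, y6=True, y7=False, y8=True, y9=True

Check each clause:
  1. (~y4 | ~y3 | y5) — ~y4 is true.
  2. (~y3 | y8 | ~y4) — y8 is true.
  3. (y4 | y6) — y6 is true.
  4. (y5 | ~y4) — ~y4 is true.
  5. (y6 | ~y5) — y6 is true.
  6. (y4 | y5) — y5 is true.
  7. (y9 | y4 | y2) — y9 is true.
  8. (y9 | y8 | ~y3) — y8 is true.
  9. (y8 | ~y6) — y8 is true.
  10. (y1 | y3 | y2) — y3 is true.
  11. (~y1 | ~y8) — ~y1 is true.
  12. (~y2 | y7) — ~y2 is true.
  13. (~y8 | y3) — y3 is true.
  14. (~y3 | y5 | ~y9) — y5 is true.
  15. (y5 | ~y1) — y5 is true.
  16. (~y2 | y5) — y5 is true.
  17. (y7 | y2 | y5) — y5 is true.
  18. (y2 | y5 | ~y1) — y5 is true.
  19. (~y8 | ~y4) — ~y4 is true.
  20. (~y1 | ~y4) — ~y4 is true.
  21. (~y4 | ~y2) — ~y4 is true.
  22. (~y6 | ~y7) — ~y7 is true.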